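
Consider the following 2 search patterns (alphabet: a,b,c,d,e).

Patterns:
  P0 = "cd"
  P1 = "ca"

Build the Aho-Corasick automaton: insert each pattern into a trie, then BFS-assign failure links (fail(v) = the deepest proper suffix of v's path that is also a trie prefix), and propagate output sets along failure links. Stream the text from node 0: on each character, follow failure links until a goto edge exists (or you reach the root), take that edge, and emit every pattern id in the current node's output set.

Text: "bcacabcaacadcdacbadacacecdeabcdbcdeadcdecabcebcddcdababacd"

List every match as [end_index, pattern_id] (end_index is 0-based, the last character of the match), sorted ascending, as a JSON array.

Build automaton:
Trie nodes:
  0='ε' goto c→1
  1='c' goto a→3 d→2
  2='cd' goto ·  [P0 ends]
  3='ca' goto ·  [P1 ends]

BFS fail/out derivation:
  n1('c'): parent n0 fail=0; on 'c' 0 → fail=0;  out ∅∪∅=∅
  n2('cd'): parent n1 fail=0; on 'd' 0 → fail=0;  out {0}∪∅={0}
  n3('ca'): parent n1 fail=0; on 'a' 0 → fail=0;  out {1}∪∅={1}

Text stream:
i=0 'b': node 0→0
i=1 'c': node 0→1
i=2 'a': node 1→3  → match P1@[1:2]
i=3 'c': node 3→1 (via fail)
i=4 'a': node 1→3  → match P1@[3:4]
i=5 'b': node 3→0 (via fail)
i=6 'c': node 0→1
i=7 'a': node 1→3  → match P1@[6:7]
i=8 'a': node 3→0 (via fail)
i=9 'c': node 0→1
i=10 'a': node 1→3  → match P1@[9:10]
i=11 'd': node 3→0 (via fail)
i=12 'c': node 0→1
i=13 'd': node 1→2  → match P0@[12:13]
i=14 'a': node 2→0 (via fail)
i=15 'c': node 0→1
i=16 'b': node 1→0 (via fail)
i=17 'a': node 0→0
i=18 'd': node 0→0
i=19 'a': node 0→0
i=20 'c': node 0→1
i=21 'a': node 1→3  → match P1@[20:21]
i=22 'c': node 3→1 (via fail)
i=23 'e': node 1→0 (via fail)
i=24 'c': node 0→1
i=25 'd': node 1→2  → match P0@[24:25]
i=26 'e': node 2→0 (via fail)
i=27 'a': node 0→0
i=28 'b': node 0→0
i=29 'c': node 0→1
i=30 'd': node 1→2  → match P0@[29:30]
i=31 'b': node 2→0 (via fail)
i=32 'c': node 0→1
i=33 'd': node 1→2  → match P0@[32:33]
i=34 'e': node 2→0 (via fail)
i=35 'a': node 0→0
i=36 'd': node 0→0
i=37 'c': node 0→1
i=38 'd': node 1→2  → match P0@[37:38]
i=39 'e': node 2→0 (via fail)
i=40 'c': node 0→1
i=41 'a': node 1→3  → match P1@[40:41]
i=42 'b': node 3→0 (via fail)
i=43 'c': node 0→1
i=44 'e': node 1→0 (via fail)
i=45 'b': node 0→0
i=46 'c': node 0→1
i=47 'd': node 1→2  → match P0@[46:47]
i=48 'd': node 2→0 (via fail)
i=49 'c': node 0→1
i=50 'd': node 1→2  → match P0@[49:50]
i=51 'a': node 2→0 (via fail)
i=52 'b': node 0→0
i=53 'a': node 0→0
i=54 'b': node 0→0
i=55 'a': node 0→0
i=56 'c': node 0→1
i=57 'd': node 1→2  → match P0@[56:57]

Result: [[2,1],[4,1],[7,1],[10,1],[13,0],[21,1],[25,0],[30,0],[33,0],[38,0],[41,1],[47,0],[50,0],[57,0]]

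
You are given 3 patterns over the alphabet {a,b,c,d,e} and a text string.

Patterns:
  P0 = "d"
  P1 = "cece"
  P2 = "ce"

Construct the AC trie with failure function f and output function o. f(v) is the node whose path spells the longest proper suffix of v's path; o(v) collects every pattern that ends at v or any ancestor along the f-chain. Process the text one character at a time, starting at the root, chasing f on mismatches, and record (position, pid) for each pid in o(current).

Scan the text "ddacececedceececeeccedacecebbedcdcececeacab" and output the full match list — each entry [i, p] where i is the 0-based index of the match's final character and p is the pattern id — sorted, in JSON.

Construct AC machine:
Trie (insert patterns):
  0='ε' goto c→2 d→1
  1='d' goto ·  ←P0
  2='c' goto e→3
  3='ce' goto c→4  ←P2
  4='cec' goto e→5
  5='cece' goto ·  ←P1

Failure links (BFS by depth):
  fail(1) 'd': from fail(0)=0 chase 'd': 0 ⇒ 0;  out={0}∪out(0)={0}
  fail(2) 'c': from fail(0)=0 chase 'c': 0 ⇒ 0;  out=∅∪out(0)=∅
  fail(3) 'ce': from fail(2)=0 chase 'e': 0 ⇒ 0;  out={2}∪out(0)={2}
  fail(4) 'cec': from fail(3)=0 chase 'c': 0 ⇒ 2;  out=∅∪out(2)=∅
  fail(5) 'cece': from fail(4)=2 chase 'e': 2 ⇒ 3;  out={1}∪out(3)={1,2}

Scan:
pos 0 'd': at 1  emit P0@[0:0]
pos 1 'd': at 1 (via fail)  emit P0@[1:1]
pos 2 'a': at 0 (via fail)
pos 3 'c': at 2
pos 4 'e': at 3  emit P2@[3:4]
pos 5 'c': at 4
pos 6 'e': at 5  emit P1@[3:6],P2@[5:6]
pos 7 'c': at 4 (via fail)
pos 8 'e': at 5  emit P1@[5:8],P2@[7:8]
pos 9 'd': at 1 (via fail)  emit P0@[9:9]
pos 10 'c': at 2 (via fail)
pos 11 'e': at 3  emit P2@[10:11]
pos 12 'e': at 0 (via fail)
pos 13 'c': at 2
pos 14 'e': at 3  emit P2@[13:14]
pos 15 'c': at 4
pos 16 'e': at 5  emit P1@[13:16],P2@[15:16]
pos 17 'e': at 0 (via fail)
pos 18 'c': at 2
pos 19 'c': at 2 (via fail)
pos 20 'e': at 3  emit P2@[19:20]
pos 21 'd': at 1 (via fail)  emit P0@[21:21]
pos 22 'a': at 0 (via fail)
pos 23 'c': at 2
pos 24 'e': at 3  emit P2@[23:24]
pos 25 'c': at 4
pos 26 'e': at 5  emit P1@[23:26],P2@[25:26]
pos 27 'b': at 0 (via fail)
pos 28 'b': at 0
pos 29 'e': at 0
pos 30 'd': at 1  emit P0@[30:30]
pos 31 'c': at 2 (via fail)
pos 32 'd': at 1 (via fail)  emit P0@[32:32]
pos 33 'c': at 2 (via fail)
pos 34 'e': at 3  emit P2@[33:34]
pos 35 'c': at 4
pos 36 'e': at 5  emit P1@[33:36],P2@[35:36]
pos 37 'c': at 4 (via fail)
pos 38 'e': at 5  emit P1@[35:38],P2@[37:38]
pos 39 'a': at 0 (via fail)
pos 40 'c': at 2
pos 41 'a': at 0 (via fail)
pos 42 'b': at 0

Matches: [[0,0],[1,0],[4,2],[6,1],[6,2],[8,1],[8,2],[9,0],[11,2],[14,2],[16,1],[16,2],[20,2],[21,0],[24,2],[26,1],[26,2],[30,0],[32,0],[34,2],[36,1],[36,2],[38,1],[38,2]]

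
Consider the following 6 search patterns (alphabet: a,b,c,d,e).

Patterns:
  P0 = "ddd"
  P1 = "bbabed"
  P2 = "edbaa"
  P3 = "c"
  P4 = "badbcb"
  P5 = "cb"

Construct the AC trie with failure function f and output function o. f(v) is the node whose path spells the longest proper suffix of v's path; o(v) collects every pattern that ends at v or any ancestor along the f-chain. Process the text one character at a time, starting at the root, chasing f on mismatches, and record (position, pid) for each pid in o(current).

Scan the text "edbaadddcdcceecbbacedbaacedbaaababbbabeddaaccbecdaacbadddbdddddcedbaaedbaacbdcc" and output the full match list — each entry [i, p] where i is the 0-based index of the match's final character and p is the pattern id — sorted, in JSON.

Build:
Trie (insert patterns):
  0='ε' goto b→4 c→15 d→1 e→10
  1='d' goto d→2
  2='dd' goto d→3
  3='ddd' goto ·  [P0 ends]
  4='b' goto a→16 b→5
  5='bb' goto a→6
  6='bba' goto b→7
  7='bbab' goto e→8
  8='bbabe' goto d→9
  9='bbabed' goto ·  [P1 ends]
  10='e' goto d→11
  11='ed' goto b→12
  12='edb' goto a→13
  13='edba' goto a→14
  14='edbaa' goto ·  [P2 ends]
  15='c' goto b→21  [P3 ends]
  16='ba' goto d→17
  17='bad' goto b→18
  18='badb' goto c→19
  19='badbc' goto b→20
  20='badbcb' goto ·  [P4 ends]
  21='cb' goto ·  [P5 ends]

BFS fail/out derivation:
  fail(1) 'd': from fail(0)=0 chase 'd': 0 ⇒ 0;  out=∅∪out(0)=∅
  fail(4) 'b': from fail(0)=0 chase 'b': 0 ⇒ 0;  out=∅∪out(0)=∅
  fail(10) 'e': from fail(0)=0 chase 'e': 0 ⇒ 0;  out=∅∪out(0)=∅
  fail(15) 'c': from fail(0)=0 chase 'c': 0 ⇒ 0;  out={3}∪out(0)={3}
  fail(2) 'dd': from fail(1)=0 chase 'd': 0 ⇒ 1;  out=∅∪out(1)=∅
  fail(5) 'bb': from fail(4)=0 chase 'b': 0 ⇒ 4;  out=∅∪out(4)=∅
  fail(11) 'ed': from fail(10)=0 chase 'd': 0 ⇒ 1;  out=∅∪out(1)=∅
  fail(16) 'ba': from fail(4)=0 chase 'a': 0 ⇒ 0;  out=∅∪out(0)=∅
  fail(21) 'cb': from fail(15)=0 chase 'b': 0 ⇒ 4;  out={5}∪out(4)={5}
  fail(3) 'ddd': from fail(2)=1 chase 'd': 1 ⇒ 2;  out={0}∪out(2)={0}
  fail(6) 'bba': from fail(5)=4 chase 'a': 4 ⇒ 16;  out=∅∪out(16)=∅
  fail(12) 'edb': from fail(11)=1 chase 'b': 1→0 ⇒ 4;  out=∅∪out(4)=∅
  fail(17) 'bad': from fail(16)=0 chase 'd': 0 ⇒ 1;  out=∅∪out(1)=∅
  fail(7) 'bbab': from fail(6)=16 chase 'b': 16→0 ⇒ 4;  out=∅∪out(4)=∅
  fail(13) 'edba': from fail(12)=4 chase 'a': 4 ⇒ 16;  out=∅∪out(16)=∅
  fail(18) 'badb': from fail(17)=1 chase 'b': 1→0 ⇒ 4;  out=∅∪out(4)=∅
  fail(8) 'bbabe': from fail(7)=4 chase 'e': 4→0 ⇒ 10;  out=∅∪out(10)=∅
  fail(14) 'edbaa': from fail(13)=16 chase 'a': 16→0 ⇒ 0;  out={2}∪out(0)={2}
  fail(19) 'badbc': from fail(18)=4 chase 'c': 4→0 ⇒ 15;  out=∅∪out(15)={3}
  fail(9) 'bbabed': from fail(8)=10 chase 'd': 10 ⇒ 11;  out={1}∪out(11)={1}
  fail(20) 'badbcb': from fail(19)=15 chase 'b': 15 ⇒ 21;  out={4}∪out(21)={4,5}

Scan:
[0] read 'e'  n0⇒n10
[1] read 'd'  n10⇒n11
[2] read 'b'  n11⇒n12
[3] read 'a'  n12⇒n13
[4] read 'a'  n13⇒n14  emit P2@[0:4]
[5] read 'd'  n14⇒n1 (via fail)
[6] read 'd'  n1⇒n2
[7] read 'd'  n2⇒n3  emit P0@[5:7]
[8] read 'c'  n3⇒n15 (via fail)  emit P3@[8:8]
[9] read 'd'  n15⇒n1 (via fail)
[10] read 'c'  n1⇒n15 (via fail)  emit P3@[10:10]
[11] read 'c'  n15⇒n15 (via fail)  emit P3@[11:11]
[12] read 'e'  n15⇒n10 (via fail)
[13] read 'e'  n10⇒n10 (via fail)
[14] read 'c'  n10⇒n15 (via fail)  emit P3@[14:14]
[15] read 'b'  n15⇒n21  emit P5@[14:15]
[16] read 'b'  n21⇒n5 (via fail)
[17] read 'a'  n5⇒n6
[18] read 'c'  n6⇒n15 (via fail)  emit P3@[18:18]
[19] read 'e'  n15⇒n10 (via fail)
[20] read 'd'  n10⇒n11
[21] read 'b'  n11⇒n12
[22] read 'a'  n12⇒n13
[23] read 'a'  n13⇒n14  emit P2@[19:23]
[24] read 'c'  n14⇒n15 (via fail)  emit P3@[24:24]
[25] read 'e'  n15⇒n10 (via fail)
[26] read 'd'  n10⇒n11
[27] read 'b'  n11⇒n12
[28] read 'a'  n12⇒n13
[29] read 'a'  n13⇒n14  emit P2@[25:29]
[30] read 'a'  n14⇒n0 (via fail)
[31] read 'b'  n0⇒n4
[32] read 'a'  n4⇒n16
[33] read 'b'  n16⇒n4 (via fail)
[34] read 'b'  n4⇒n5
[35] read 'b'  n5⇒n5 (via fail)
[36] read 'a'  n5⇒n6
[37] read 'b'  n6⇒n7
[38] read 'e'  n7⇒n8
[39] read 'd'  n8⇒n9  emit P1@[34:39]
[40] read 'd'  n9⇒n2 (via fail)
[41] read 'a'  n2⇒n0 (via fail)
[42] read 'a'  n0⇒n0
[43] read 'c'  n0⇒n15  emit P3@[43:43]
[44] read 'c'  n15⇒n15 (via fail)  emit P3@[44:44]
[45] read 'b'  n15⇒n21  emit P5@[44:45]
[46] read 'e'  n21⇒n10 (via fail)
[47] read 'c'  n10⇒n15 (via fail)  emit P3@[47:47]
[48] read 'd'  n15⇒n1 (via fail)
[49] read 'a'  n1⇒n0 (via fail)
[50] read 'a'  n0⇒n0
[51] read 'c'  n0⇒n15  emit P3@[51:51]
[52] read 'b'  n15⇒n21  emit P5@[51:52]
[53] read 'a'  n21⇒n16 (via fail)
[54] read 'd'  n16⇒n17
[55] read 'd'  n17⇒n2 (via fail)
[56] read 'd'  n2⇒n3  emit P0@[54:56]
[57] read 'b'  n3⇒n4 (via fail)
[58] read 'd'  n4⇒n1 (via fail)
[59] read 'd'  n1⇒n2
[60] read 'd'  n2⇒n3  emit P0@[58:60]
[61] read 'd'  n3⇒n3 (via fail)  emit P0@[59:61]
[62] read 'd'  n3⇒n3 (via fail)  emit P0@[60:62]
[63] read 'c'  n3⇒n15 (via fail)  emit P3@[63:63]
[64] read 'e'  n15⇒n10 (via fail)
[65] read 'd'  n10⇒n11
[66] read 'b'  n11⇒n12
[67] read 'a'  n12⇒n13
[68] read 'a'  n13⇒n14  emit P2@[64:68]
[69] read 'e'  n14⇒n10 (via fail)
[70] read 'd'  n10⇒n11
[71] read 'b'  n11⇒n12
[72] read 'a'  n12⇒n13
[73] read 'a'  n13⇒n14  emit P2@[69:73]
[74] read 'c'  n14⇒n15 (via fail)  emit P3@[74:74]
[75] read 'b'  n15⇒n21  emit P5@[74:75]
[76] read 'd'  n21⇒n1 (via fail)
[77] read 'c'  n1⇒n15 (via fail)  emit P3@[77:77]
[78] read 'c'  n15⇒n15 (via fail)  emit P3@[78:78]

All matches (sorted): [[4,2],[7,0],[8,3],[10,3],[11,3],[14,3],[15,5],[18,3],[23,2],[24,3],[29,2],[39,1],[43,3],[44,3],[45,5],[47,3],[51,3],[52,5],[56,0],[60,0],[61,0],[62,0],[63,3],[68,2],[73,2],[74,3],[75,5],[77,3],[78,3]]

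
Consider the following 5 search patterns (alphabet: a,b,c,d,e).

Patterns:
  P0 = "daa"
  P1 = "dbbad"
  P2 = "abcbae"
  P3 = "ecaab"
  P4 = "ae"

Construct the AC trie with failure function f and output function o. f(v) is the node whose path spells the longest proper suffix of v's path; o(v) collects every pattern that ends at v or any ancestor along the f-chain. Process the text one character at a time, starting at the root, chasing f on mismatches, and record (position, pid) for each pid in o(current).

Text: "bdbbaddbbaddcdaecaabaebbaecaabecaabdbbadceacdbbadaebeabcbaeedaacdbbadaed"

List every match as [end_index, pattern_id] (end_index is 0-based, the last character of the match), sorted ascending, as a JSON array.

Construct AC machine:
Trie nodes:
  n0 'ε': a→8 d→1 e→14
  n1 'd': a→2 b→4
  n2 'da': a→3
  n3 'daa': ·  ←P0
  n4 'db': b→5
  n5 'dbb': a→6
  n6 'dbba': d→7
  n7 'dbbad': ·  ←P1
  n8 'a': b→9 e→19
  n9 'ab': c→10
  n10 'abc': b→11
  n11 'abcb': a→12
  n12 'abcba': e→13
  n13 'abcbae': ·  ←P2
  n14 'e': c→15
  n15 'ec': a→16
  n16 'eca': a→17
  n17 'ecaa': b→18
  n18 'ecaab': ·  ←P3
  n19 'ae': ·  ←P4

Failure links (BFS by depth):
  fail(1) 'd': from fail(0)=0 chase 'd': 0 ⇒ 0;  out=∅∪out(0)=∅
  fail(8) 'a': from fail(0)=0 chase 'a': 0 ⇒ 0;  out=∅∪out(0)=∅
  fail(14) 'e': from fail(0)=0 chase 'e': 0 ⇒ 0;  out=∅∪out(0)=∅
  fail(2) 'da': from fail(1)=0 chase 'a': 0 ⇒ 8;  out=∅∪out(8)=∅
  fail(4) 'db': from fail(1)=0 chase 'b': 0 ⇒ 0;  out=∅∪out(0)=∅
  fail(9) 'ab': from fail(8)=0 chase 'b': 0 ⇒ 0;  out=∅∪out(0)=∅
  fail(15) 'ec': from fail(14)=0 chase 'c': 0 ⇒ 0;  out=∅∪out(0)=∅
  fail(19) 'ae': from fail(8)=0 chase 'e': 0 ⇒ 14;  out={4}∪out(14)={4}
  fail(3) 'daa': from fail(2)=8 chase 'a': 8→0 ⇒ 8;  out={0}∪out(8)={0}
  fail(5) 'dbb': from fail(4)=0 chase 'b': 0 ⇒ 0;  out=∅∪out(0)=∅
  fail(10) 'abc': from fail(9)=0 chase 'c': 0 ⇒ 0;  out=∅∪out(0)=∅
  fail(16) 'eca': from fail(15)=0 chase 'a': 0 ⇒ 8;  out=∅∪out(8)=∅
  fail(6) 'dbba': from fail(5)=0 chase 'a': 0 ⇒ 8;  out=∅∪out(8)=∅
  fail(11) 'abcb': from fail(10)=0 chase 'b': 0 ⇒ 0;  out=∅∪out(0)=∅
  fail(17) 'ecaa': from fail(16)=8 chase 'a': 8→0 ⇒ 8;  out=∅∪out(8)=∅
  fail(7) 'dbbad': from fail(6)=8 chase 'd': 8→0 ⇒ 1;  out={1}∪out(1)={1}
  fail(12) 'abcba': from fail(11)=0 chase 'a': 0 ⇒ 8;  out=∅∪out(8)=∅
  fail(18) 'ecaab': from fail(17)=8 chase 'b': 8 ⇒ 9;  out={3}∪out(9)={3}
  fail(13) 'abcbae': from fail(12)=8 chase 'e': 8 ⇒ 19;  out={2}∪out(19)={2,4}

Text stream:
pos 0 'b': at 0
pos 1 'd': at 1
pos 2 'b': at 4
pos 3 'b': at 5
pos 4 'a': at 6
pos 5 'd': at 7  emit P1@[1:5]
pos 6 'd': at 1 (via fail)
pos 7 'b': at 4
pos 8 'b': at 5
pos 9 'a': at 6
pos 10 'd': at 7  emit P1@[6:10]
pos 11 'd': at 1 (via fail)
pos 12 'c': at 0 (via fail)
pos 13 'd': at 1
pos 14 'a': at 2
pos 15 'e': at 19 (via fail)  emit P4@[14:15]
pos 16 'c': at 15 (via fail)
pos 17 'a': at 16
pos 18 'a': at 17
pos 19 'b': at 18  emit P3@[15:19]
pos 20 'a': at 8 (via fail)
pos 21 'e': at 19  emit P4@[20:21]
pos 22 'b': at 0 (via fail)
pos 23 'b': at 0
pos 24 'a': at 8
pos 25 'e': at 19  emit P4@[24:25]
pos 26 'c': at 15 (via fail)
pos 27 'a': at 16
pos 28 'a': at 17
pos 29 'b': at 18  emit P3@[25:29]
pos 30 'e': at 14 (via fail)
pos 31 'c': at 15
pos 32 'a': at 16
pos 33 'a': at 17
pos 34 'b': at 18  emit P3@[30:34]
pos 35 'd': at 1 (via fail)
pos 36 'b': at 4
pos 37 'b': at 5
pos 38 'a': at 6
pos 39 'd': at 7  emit P1@[35:39]
pos 40 'c': at 0 (via fail)
pos 41 'e': at 14
pos 42 'a': at 8 (via fail)
pos 43 'c': at 0 (via fail)
pos 44 'd': at 1
pos 45 'b': at 4
pos 46 'b': at 5
pos 47 'a': at 6
pos 48 'd': at 7  emit P1@[44:48]
pos 49 'a': at 2 (via fail)
pos 50 'e': at 19 (via fail)  emit P4@[49:50]
pos 51 'b': at 0 (via fail)
pos 52 'e': at 14
pos 53 'a': at 8 (via fail)
pos 54 'b': at 9
pos 55 'c': at 10
pos 56 'b': at 11
pos 57 'a': at 12
pos 58 'e': at 13  emit P2@[53:58],P4@[57:58]
pos 59 'e': at 14 (via fail)
pos 60 'd': at 1 (via fail)
pos 61 'a': at 2
pos 62 'a': at 3  emit P0@[60:62]
pos 63 'c': at 0 (via fail)
pos 64 'd': at 1
pos 65 'b': at 4
pos 66 'b': at 5
pos 67 'a': at 6
pos 68 'd': at 7  emit P1@[64:68]
pos 69 'a': at 2 (via fail)
pos 70 'e': at 19 (via fail)  emit P4@[69:70]
pos 71 'd': at 1 (via fail)

Result: [[5,1],[10,1],[15,4],[19,3],[21,4],[25,4],[29,3],[34,3],[39,1],[48,1],[50,4],[58,2],[58,4],[62,0],[68,1],[70,4]]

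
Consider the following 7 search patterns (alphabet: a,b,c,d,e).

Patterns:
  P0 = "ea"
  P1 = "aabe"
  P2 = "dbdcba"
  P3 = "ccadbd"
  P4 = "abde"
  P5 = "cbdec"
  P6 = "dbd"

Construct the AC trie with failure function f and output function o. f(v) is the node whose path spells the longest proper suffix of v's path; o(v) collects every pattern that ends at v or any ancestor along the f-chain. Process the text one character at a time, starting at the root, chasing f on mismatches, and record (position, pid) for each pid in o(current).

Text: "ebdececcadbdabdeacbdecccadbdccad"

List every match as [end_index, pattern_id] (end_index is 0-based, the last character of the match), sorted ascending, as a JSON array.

Build:
Trie (insert patterns):
  n0 'ε': a→3 c→13 d→7 e→1
  n1 'e': a→2
  n2 'ea': ·  ←P0
  n3 'a': a→4 b→19
  n4 'aa': b→5
  n5 'aab': e→6
  n6 'aabe': ·  ←P1
  n7 'd': b→8
  n8 'db': d→9
  n9 'dbd': c→10  ←P6
  n10 'dbdc': b→11
  n11 'dbdcb': a→12
  n12 'dbdcba': ·  ←P2
  n13 'c': b→22 c→14
  n14 'cc': a→15
  n15 'cca': d→16
  n16 'ccad': b→17
  n17 'ccadb': d→18
  n18 'ccadbd': ·  ←P3
  n19 'ab': d→20
  n20 'abd': e→21
  n21 'abde': ·  ←P4
  n22 'cb': d→23
  n23 'cbd': e→24
  n24 'cbde': c→25
  n25 'cbdec': ·  ←P5

Failure links (BFS by depth):
  fail(1) 'e': from fail(0)=0 chase 'e': 0 ⇒ 0;  out=∅∪out(0)=∅
  fail(3) 'a': from fail(0)=0 chase 'a': 0 ⇒ 0;  out=∅∪out(0)=∅
  fail(7) 'd': from fail(0)=0 chase 'd': 0 ⇒ 0;  out=∅∪out(0)=∅
  fail(13) 'c': from fail(0)=0 chase 'c': 0 ⇒ 0;  out=∅∪out(0)=∅
  fail(2) 'ea': from fail(1)=0 chase 'a': 0 ⇒ 3;  out={0}∪out(3)={0}
  fail(4) 'aa': from fail(3)=0 chase 'a': 0 ⇒ 3;  out=∅∪out(3)=∅
  fail(8) 'db': from fail(7)=0 chase 'b': 0 ⇒ 0;  out=∅∪out(0)=∅
  fail(14) 'cc': from fail(13)=0 chase 'c': 0 ⇒ 13;  out=∅∪out(13)=∅
  fail(19) 'ab': from fail(3)=0 chase 'b': 0 ⇒ 0;  out=∅∪out(0)=∅
  fail(22) 'cb': from fail(13)=0 chase 'b': 0 ⇒ 0;  out=∅∪out(0)=∅
  fail(5) 'aab': from fail(4)=3 chase 'b': 3 ⇒ 19;  out=∅∪out(19)=∅
  fail(9) 'dbd': from fail(8)=0 chase 'd': 0 ⇒ 7;  out={6}∪out(7)={6}
  fail(15) 'cca': from fail(14)=13 chase 'a': 13→0 ⇒ 3;  out=∅∪out(3)=∅
  fail(20) 'abd': from fail(19)=0 chase 'd': 0 ⇒ 7;  out=∅∪out(7)=∅
  fail(23) 'cbd': from fail(22)=0 chase 'd': 0 ⇒ 7;  out=∅∪out(7)=∅
  fail(6) 'aabe': from fail(5)=19 chase 'e': 19→0 ⇒ 1;  out={1}∪out(1)={1}
  fail(10) 'dbdc': from fail(9)=7 chase 'c': 7→0 ⇒ 13;  out=∅∪out(13)=∅
  fail(16) 'ccad': from fail(15)=3 chase 'd': 3→0 ⇒ 7;  out=∅∪out(7)=∅
  fail(21) 'abde': from fail(20)=7 chase 'e': 7→0 ⇒ 1;  out={4}∪out(1)={4}
  fail(24) 'cbde': from fail(23)=7 chase 'e': 7→0 ⇒ 1;  out=∅∪out(1)=∅
  fail(11) 'dbdcb': from fail(10)=13 chase 'b': 13 ⇒ 22;  out=∅∪out(22)=∅
  fail(17) 'ccadb': from fail(16)=7 chase 'b': 7 ⇒ 8;  out=∅∪out(8)=∅
  fail(25) 'cbdec': from fail(24)=1 chase 'c': 1→0 ⇒ 13;  out={5}∪out(13)={5}
  fail(12) 'dbdcba': from fail(11)=22 chase 'a': 22→0 ⇒ 3;  out={2}∪out(3)={2}
  fail(18) 'ccadbd': from fail(17)=8 chase 'd': 8 ⇒ 9;  out={3}∪out(9)={3,6}

Text stream:
pos 0 'e': at 1
pos 1 'b': at 0 (via fail)
pos 2 'd': at 7
pos 3 'e': at 1 (via fail)
pos 4 'c': at 13 (via fail)
pos 5 'e': at 1 (via fail)
pos 6 'c': at 13 (via fail)
pos 7 'c': at 14
pos 8 'a': at 15
pos 9 'd': at 16
pos 10 'b': at 17
pos 11 'd': at 18  emit P3@[6:11],P6@[9:11]
pos 12 'a': at 3 (via fail)
pos 13 'b': at 19
pos 14 'd': at 20
pos 15 'e': at 21  emit P4@[12:15]
pos 16 'a': at 2 (via fail)  emit P0@[15:16]
pos 17 'c': at 13 (via fail)
pos 18 'b': at 22
pos 19 'd': at 23
pos 20 'e': at 24
pos 21 'c': at 25  emit P5@[17:21]
pos 22 'c': at 14 (via fail)
pos 23 'c': at 14 (via fail)
pos 24 'a': at 15
pos 25 'd': at 16
pos 26 'b': at 17
pos 27 'd': at 18  emit P3@[22:27],P6@[25:27]
pos 28 'c': at 10 (via fail)
pos 29 'c': at 14 (via fail)
pos 30 'a': at 15
pos 31 'd': at 16

Result: [[11,3],[11,6],[15,4],[16,0],[21,5],[27,3],[27,6]]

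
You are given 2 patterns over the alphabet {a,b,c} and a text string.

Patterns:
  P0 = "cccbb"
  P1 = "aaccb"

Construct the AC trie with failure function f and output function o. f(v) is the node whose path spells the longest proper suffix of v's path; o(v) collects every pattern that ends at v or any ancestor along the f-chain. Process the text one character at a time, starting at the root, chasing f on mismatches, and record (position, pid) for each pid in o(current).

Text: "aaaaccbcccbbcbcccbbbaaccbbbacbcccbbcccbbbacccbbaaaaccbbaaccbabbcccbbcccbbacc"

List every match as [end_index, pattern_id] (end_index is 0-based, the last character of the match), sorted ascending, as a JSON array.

Build:
Trie (insert patterns):
  0='ε' goto a→6 c→1
  1='c' goto c→2
  2='cc' goto c→3
  3='ccc' goto b→4
  4='cccb' goto b→5
  5='cccbb' goto ·  ←P0
  6='a' goto a→7
  7='aa' goto c→8
  8='aac' goto c→9
  9='aacc' goto b→10
  10='aaccb' goto ·  ←P1

Failure links (BFS by depth):
  fail(1) 'c': from fail(0)=0 chase 'c': 0 ⇒ 0;  out=∅∪out(0)=∅
  fail(6) 'a': from fail(0)=0 chase 'a': 0 ⇒ 0;  out=∅∪out(0)=∅
  fail(2) 'cc': from fail(1)=0 chase 'c': 0 ⇒ 1;  out=∅∪out(1)=∅
  fail(7) 'aa': from fail(6)=0 chase 'a': 0 ⇒ 6;  out=∅∪out(6)=∅
  fail(3) 'ccc': from fail(2)=1 chase 'c': 1 ⇒ 2;  out=∅∪out(2)=∅
  fail(8) 'aac': from fail(7)=6 chase 'c': 6→0 ⇒ 1;  out=∅∪out(1)=∅
  fail(4) 'cccb': from fail(3)=2 chase 'b': 2→1→0 ⇒ 0;  out=∅∪out(0)=∅
  fail(9) 'aacc': from fail(8)=1 chase 'c': 1 ⇒ 2;  out=∅∪out(2)=∅
  fail(5) 'cccbb': from fail(4)=0 chase 'b': 0 ⇒ 0;  out={0}∪out(0)={0}
  fail(10) 'aaccb': from fail(9)=2 chase 'b': 2→1→0 ⇒ 0;  out={1}∪out(0)={1}

Scan:
i=0 'a': node 0→6
i=1 'a': node 6→7
i=2 'a': node 7→7 ·f
i=3 'a': node 7→7 ·f
i=4 'c': node 7→8
i=5 'c': node 8→9
i=6 'b': node 9→10  ** P1@[2:6]
i=7 'c': node 10→1 ·f
i=8 'c': node 1→2
i=9 'c': node 2→3
i=10 'b': node 3→4
i=11 'b': node 4→5  ** P0@[7:11]
i=12 'c': node 5→1 ·f
i=13 'b': node 1→0 ·f
i=14 'c': node 0→1
i=15 'c': node 1→2
i=16 'c': node 2→3
i=17 'b': node 3→4
i=18 'b': node 4→5  ** P0@[14:18]
i=19 'b': node 5→0 ·f
i=20 'a': node 0→6
i=21 'a': node 6→7
i=22 'c': node 7→8
i=23 'c': node 8→9
i=24 'b': node 9→10  ** P1@[20:24]
i=25 'b': node 10→0 ·f
i=26 'b': node 0→0
i=27 'a': node 0→6
i=28 'c': node 6→1 ·f
i=29 'b': node 1→0 ·f
i=30 'c': node 0→1
i=31 'c': node 1→2
i=32 'c': node 2→3
i=33 'b': node 3→4
i=34 'b': node 4→5  ** P0@[30:34]
i=35 'c': node 5→1 ·f
i=36 'c': node 1→2
i=37 'c': node 2→3
i=38 'b': node 3→4
i=39 'b': node 4→5  ** P0@[35:39]
i=40 'b': node 5→0 ·f
i=41 'a': node 0→6
i=42 'c': node 6→1 ·f
i=43 'c': node 1→2
i=44 'c': node 2→3
i=45 'b': node 3→4
i=46 'b': node 4→5  ** P0@[42:46]
i=47 'a': node 5→6 ·f
i=48 'a': node 6→7
i=49 'a': node 7→7 ·f
i=50 'a': node 7→7 ·f
i=51 'c': node 7→8
i=52 'c': node 8→9
i=53 'b': node 9→10  ** P1@[49:53]
i=54 'b': node 10→0 ·f
i=55 'a': node 0→6
i=56 'a': node 6→7
i=57 'c': node 7→8
i=58 'c': node 8→9
i=59 'b': node 9→10  ** P1@[55:59]
i=60 'a': node 10→6 ·f
i=61 'b': node 6→0 ·f
i=62 'b': node 0→0
i=63 'c': node 0→1
i=64 'c': node 1→2
i=65 'c': node 2→3
i=66 'b': node 3→4
i=67 'b': node 4→5  ** P0@[63:67]
i=68 'c': node 5→1 ·f
i=69 'c': node 1→2
i=70 'c': node 2→3
i=71 'b': node 3→4
i=72 'b': node 4→5  ** P0@[68:72]
i=73 'a': node 5→6 ·f
i=74 'c': node 6→1 ·f
i=75 'c': node 1→2

Result: [[6,1],[11,0],[18,0],[24,1],[34,0],[39,0],[46,0],[53,1],[59,1],[67,0],[72,0]]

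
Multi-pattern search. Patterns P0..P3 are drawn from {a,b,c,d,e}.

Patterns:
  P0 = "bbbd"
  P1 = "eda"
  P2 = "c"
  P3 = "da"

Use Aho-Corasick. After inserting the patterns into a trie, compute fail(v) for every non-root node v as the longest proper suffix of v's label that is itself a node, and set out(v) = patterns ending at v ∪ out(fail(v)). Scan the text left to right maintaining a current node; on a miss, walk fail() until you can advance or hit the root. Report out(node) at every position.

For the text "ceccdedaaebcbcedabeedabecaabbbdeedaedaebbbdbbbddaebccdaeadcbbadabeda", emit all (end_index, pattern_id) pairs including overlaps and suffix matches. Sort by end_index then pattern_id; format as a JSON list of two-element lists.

Build:
Trie nodes:
  0='ε' goto b→1 c→8 d→9 e→5
  1='b' goto b→2
  2='bb' goto b→3
  3='bbb' goto d→4
  4='bbbd' goto ·  ←P0
  5='e' goto d→6
  6='ed' goto a→7
  7='eda' goto ·  ←P1
  8='c' goto ·  ←P2
  9='d' goto a→10
  10='da' goto ·  ←P3

BFS fail/out derivation:
  n1('b'): parent n0 fail=0; on 'b' 0 → fail=0;  out ∅∪∅=∅
  n5('e'): parent n0 fail=0; on 'e' 0 → fail=0;  out ∅∪∅=∅
  n8('c'): parent n0 fail=0; on 'c' 0 → fail=0;  out {2}∪∅={2}
  n9('d'): parent n0 fail=0; on 'd' 0 → fail=0;  out ∅∪∅=∅
  n2('bb'): parent n1 fail=0; on 'b' 0 → fail=1;  out ∅∪∅=∅
  n6('ed'): parent n5 fail=0; on 'd' 0 → fail=9;  out ∅∪∅=∅
  n10('da'): parent n9 fail=0; on 'a' 0 → fail=0;  out {3}∪∅={3}
  n3('bbb'): parent n2 fail=1; on 'b' 1 → fail=2;  out ∅∪∅=∅
  n7('eda'): parent n6 fail=9; on 'a' 9 → fail=10;  out {1}∪{3}={1,3}
  n4('bbbd'): parent n3 fail=2; on 'd' 2→1→0 → fail=9;  out {0}∪∅={0}

Text stream:
pos 0 'c': at 8  emit P2@[0:0]
pos 1 'e': at 5 (via fail)
pos 2 'c': at 8 (via fail)  emit P2@[2:2]
pos 3 'c': at 8 (via fail)  emit P2@[3:3]
pos 4 'd': at 9 (via fail)
pos 5 'e': at 5 (via fail)
pos 6 'd': at 6
pos 7 'a': at 7  emit P1@[5:7],P3@[6:7]
pos 8 'a': at 0 (via fail)
pos 9 'e': at 5
pos 10 'b': at 1 (via fail)
pos 11 'c': at 8 (via fail)  emit P2@[11:11]
pos 12 'b': at 1 (via fail)
pos 13 'c': at 8 (via fail)  emit P2@[13:13]
pos 14 'e': at 5 (via fail)
pos 15 'd': at 6
pos 16 'a': at 7  emit P1@[14:16],P3@[15:16]
pos 17 'b': at 1 (via fail)
pos 18 'e': at 5 (via fail)
pos 19 'e': at 5 (via fail)
pos 20 'd': at 6
pos 21 'a': at 7  emit P1@[19:21],P3@[20:21]
pos 22 'b': at 1 (via fail)
pos 23 'e': at 5 (via fail)
pos 24 'c': at 8 (via fail)  emit P2@[24:24]
pos 25 'a': at 0 (via fail)
pos 26 'a': at 0
pos 27 'b': at 1
pos 28 'b': at 2
pos 29 'b': at 3
pos 30 'd': at 4  emit P0@[27:30]
pos 31 'e': at 5 (via fail)
pos 32 'e': at 5 (via fail)
pos 33 'd': at 6
pos 34 'a': at 7  emit P1@[32:34],P3@[33:34]
pos 35 'e': at 5 (via fail)
pos 36 'd': at 6
pos 37 'a': at 7  emit P1@[35:37],P3@[36:37]
pos 38 'e': at 5 (via fail)
pos 39 'b': at 1 (via fail)
pos 40 'b': at 2
pos 41 'b': at 3
pos 42 'd': at 4  emit P0@[39:42]
pos 43 'b': at 1 (via fail)
pos 44 'b': at 2
pos 45 'b': at 3
pos 46 'd': at 4  emit P0@[43:46]
pos 47 'd': at 9 (via fail)
pos 48 'a': at 10  emit P3@[47:48]
pos 49 'e': at 5 (via fail)
pos 50 'b': at 1 (via fail)
pos 51 'c': at 8 (via fail)  emit P2@[51:51]
pos 52 'c': at 8 (via fail)  emit P2@[52:52]
pos 53 'd': at 9 (via fail)
pos 54 'a': at 10  emit P3@[53:54]
pos 55 'e': at 5 (via fail)
pos 56 'a': at 0 (via fail)
pos 57 'd': at 9
pos 58 'c': at 8 (via fail)  emit P2@[58:58]
pos 59 'b': at 1 (via fail)
pos 60 'b': at 2
pos 61 'a': at 0 (via fail)
pos 62 'd': at 9
pos 63 'a': at 10  emit P3@[62:63]
pos 64 'b': at 1 (via fail)
pos 65 'e': at 5 (via fail)
pos 66 'd': at 6
pos 67 'a': at 7  emit P1@[65:67],P3@[66:67]

Result: [[0,2],[2,2],[3,2],[7,1],[7,3],[11,2],[13,2],[16,1],[16,3],[21,1],[21,3],[24,2],[30,0],[34,1],[34,3],[37,1],[37,3],[42,0],[46,0],[48,3],[51,2],[52,2],[54,3],[58,2],[63,3],[67,1],[67,3]]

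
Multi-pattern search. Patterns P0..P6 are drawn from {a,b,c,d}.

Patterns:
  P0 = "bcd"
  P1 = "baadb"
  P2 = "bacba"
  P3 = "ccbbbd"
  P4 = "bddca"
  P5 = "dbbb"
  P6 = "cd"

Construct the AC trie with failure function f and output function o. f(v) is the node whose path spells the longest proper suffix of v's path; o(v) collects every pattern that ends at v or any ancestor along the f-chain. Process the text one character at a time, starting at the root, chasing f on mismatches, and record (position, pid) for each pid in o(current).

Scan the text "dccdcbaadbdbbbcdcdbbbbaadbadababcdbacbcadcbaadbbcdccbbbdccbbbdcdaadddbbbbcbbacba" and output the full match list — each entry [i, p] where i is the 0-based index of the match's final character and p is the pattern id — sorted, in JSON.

Build automaton:
Trie nodes:
  n0 'ε': b→1 c→11 d→21
  n1 'b': a→4 c→2 d→17
  n2 'bc': d→3
  n3 'bcd': ·  ←P0
  n4 'ba': a→5 c→8
  n5 'baa': d→6
  n6 'baad': b→7
  n7 'baadb': ·  ←P1
  n8 'bac': b→9
  n9 'bacb': a→10
  n10 'bacba': ·  ←P2
  n11 'c': c→12 d→25
  n12 'cc': b→13
  n13 'ccb': b→14
  n14 'ccbb': b→15
  n15 'ccbbb': d→16
  n16 'ccbbbd': ·  ←P3
  n17 'bd': d→18
  n18 'bdd': c→19
  n19 'bddc': a→20
  n20 'bddca': ·  ←P4
  n21 'd': b→22
  n22 'db': b→23
  n23 'dbb': b→24
  n24 'dbbb': ·  ←P5
  n25 'cd': ·  ←P6

BFS fail/out derivation:
  n1('b'): parent n0 fail=0; on 'b' 0 → fail=0;  out ∅∪∅=∅
  n11('c'): parent n0 fail=0; on 'c' 0 → fail=0;  out ∅∪∅=∅
  n21('d'): parent n0 fail=0; on 'd' 0 → fail=0;  out ∅∪∅=∅
  n2('bc'): parent n1 fail=0; on 'c' 0 → fail=11;  out ∅∪∅=∅
  n4('ba'): parent n1 fail=0; on 'a' 0 → fail=0;  out ∅∪∅=∅
  n12('cc'): parent n11 fail=0; on 'c' 0 → fail=11;  out ∅∪∅=∅
  n17('bd'): parent n1 fail=0; on 'd' 0 → fail=21;  out ∅∪∅=∅
  n22('db'): parent n21 fail=0; on 'b' 0 → fail=1;  out ∅∪∅=∅
  n25('cd'): parent n11 fail=0; on 'd' 0 → fail=21;  out {6}∪∅={6}
  n3('bcd'): parent n2 fail=11; on 'd' 11 → fail=25;  out {0}∪{6}={0,6}
  n5('baa'): parent n4 fail=0; on 'a' 0 → fail=0;  out ∅∪∅=∅
  n8('bac'): parent n4 fail=0; on 'c' 0 → fail=11;  out ∅∪∅=∅
  n13('ccb'): parent n12 fail=11; on 'b' 11→0 → fail=1;  out ∅∪∅=∅
  n18('bdd'): parent n17 fail=21; on 'd' 21→0 → fail=21;  out ∅∪∅=∅
  n23('dbb'): parent n22 fail=1; on 'b' 1→0 → fail=1;  out ∅∪∅=∅
  n6('baad'): parent n5 fail=0; on 'd' 0 → fail=21;  out ∅∪∅=∅
  n9('bacb'): parent n8 fail=11; on 'b' 11→0 → fail=1;  out ∅∪∅=∅
  n14('ccbb'): parent n13 fail=1; on 'b' 1→0 → fail=1;  out ∅∪∅=∅
  n19('bddc'): parent n18 fail=21; on 'c' 21→0 → fail=11;  out ∅∪∅=∅
  n24('dbbb'): parent n23 fail=1; on 'b' 1→0 → fail=1;  out {5}∪∅={5}
  n7('baadb'): parent n6 fail=21; on 'b' 21 → fail=22;  out {1}∪∅={1}
  n10('bacba'): parent n9 fail=1; on 'a' 1 → fail=4;  out {2}∪∅={2}
  n15('ccbbb'): parent n14 fail=1; on 'b' 1→0 → fail=1;  out ∅∪∅=∅
  n20('bddca'): parent n19 fail=11; on 'a' 11→0 → fail=0;  out {4}∪∅={4}
  n16('ccbbbd'): parent n15 fail=1; on 'd' 1 → fail=17;  out {3}∪∅={3}

Scan:
[0] read 'd'  n0⇒n21
[1] read 'c'  n21⇒n11 (via fail)
[2] read 'c'  n11⇒n12
[3] read 'd'  n12⇒n25 (via fail)  emit P6@[2:3]
[4] read 'c'  n25⇒n11 (via fail)
[5] read 'b'  n11⇒n1 (via fail)
[6] read 'a'  n1⇒n4
[7] read 'a'  n4⇒n5
[8] read 'd'  n5⇒n6
[9] read 'b'  n6⇒n7  emit P1@[5:9]
[10] read 'd'  n7⇒n17 (via fail)
[11] read 'b'  n17⇒n22 (via fail)
[12] read 'b'  n22⇒n23
[13] read 'b'  n23⇒n24  emit P5@[10:13]
[14] read 'c'  n24⇒n2 (via fail)
[15] read 'd'  n2⇒n3  emit P0@[13:15],P6@[14:15]
[16] read 'c'  n3⇒n11 (via fail)
[17] read 'd'  n11⇒n25  emit P6@[16:17]
[18] read 'b'  n25⇒n22 (via fail)
[19] read 'b'  n22⇒n23
[20] read 'b'  n23⇒n24  emit P5@[17:20]
[21] read 'b'  n24⇒n1 (via fail)
[22] read 'a'  n1⇒n4
[23] read 'a'  n4⇒n5
[24] read 'd'  n5⇒n6
[25] read 'b'  n6⇒n7  emit P1@[21:25]
[26] read 'a'  n7⇒n4 (via fail)
[27] read 'd'  n4⇒n21 (via fail)
[28] read 'a'  n21⇒n0 (via fail)
[29] read 'b'  n0⇒n1
[30] read 'a'  n1⇒n4
[31] read 'b'  n4⇒n1 (via fail)
[32] read 'c'  n1⇒n2
[33] read 'd'  n2⇒n3  emit P0@[31:33],P6@[32:33]
[34] read 'b'  n3⇒n22 (via fail)
[35] read 'a'  n22⇒n4 (via fail)
[36] read 'c'  n4⇒n8
[37] read 'b'  n8⇒n9
[38] read 'c'  n9⇒n2 (via fail)
[39] read 'a'  n2⇒n0 (via fail)
[40] read 'd'  n0⇒n21
[41] read 'c'  n21⇒n11 (via fail)
[42] read 'b'  n11⇒n1 (via fail)
[43] read 'a'  n1⇒n4
[44] read 'a'  n4⇒n5
[45] read 'd'  n5⇒n6
[46] read 'b'  n6⇒n7  emit P1@[42:46]
[47] read 'b'  n7⇒n23 (via fail)
[48] read 'c'  n23⇒n2 (via fail)
[49] read 'd'  n2⇒n3  emit P0@[47:49],P6@[48:49]
[50] read 'c'  n3⇒n11 (via fail)
[51] read 'c'  n11⇒n12
[52] read 'b'  n12⇒n13
[53] read 'b'  n13⇒n14
[54] read 'b'  n14⇒n15
[55] read 'd'  n15⇒n16  emit P3@[50:55]
[56] read 'c'  n16⇒n11 (via fail)
[57] read 'c'  n11⇒n12
[58] read 'b'  n12⇒n13
[59] read 'b'  n13⇒n14
[60] read 'b'  n14⇒n15
[61] read 'd'  n15⇒n16  emit P3@[56:61]
[62] read 'c'  n16⇒n11 (via fail)
[63] read 'd'  n11⇒n25  emit P6@[62:63]
[64] read 'a'  n25⇒n0 (via fail)
[65] read 'a'  n0⇒n0
[66] read 'd'  n0⇒n21
[67] read 'd'  n21⇒n21 (via fail)
[68] read 'd'  n21⇒n21 (via fail)
[69] read 'b'  n21⇒n22
[70] read 'b'  n22⇒n23
[71] read 'b'  n23⇒n24  emit P5@[68:71]
[72] read 'b'  n24⇒n1 (via fail)
[73] read 'c'  n1⇒n2
[74] read 'b'  n2⇒n1 (via fail)
[75] read 'b'  n1⇒n1 (via fail)
[76] read 'a'  n1⇒n4
[77] read 'c'  n4⇒n8
[78] read 'b'  n8⇒n9
[79] read 'a'  n9⇒n10  emit P2@[75:79]

Matches: [[3,6],[9,1],[13,5],[15,0],[15,6],[17,6],[20,5],[25,1],[33,0],[33,6],[46,1],[49,0],[49,6],[55,3],[61,3],[63,6],[71,5],[79,2]]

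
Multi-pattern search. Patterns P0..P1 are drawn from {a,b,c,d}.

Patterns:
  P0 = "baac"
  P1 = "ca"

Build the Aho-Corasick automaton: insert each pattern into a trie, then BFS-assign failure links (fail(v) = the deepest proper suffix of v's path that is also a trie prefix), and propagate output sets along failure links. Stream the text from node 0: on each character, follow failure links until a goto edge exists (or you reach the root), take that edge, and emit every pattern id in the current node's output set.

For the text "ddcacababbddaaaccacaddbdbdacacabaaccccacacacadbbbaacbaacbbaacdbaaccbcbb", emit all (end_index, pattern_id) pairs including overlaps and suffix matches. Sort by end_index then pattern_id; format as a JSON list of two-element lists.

Build:
Trie (insert patterns):
  n0 'ε': b→1 c→5
  n1 'b': a→2
  n2 'ba': a→3
  n3 'baa': c→4
  n4 'baac': ·  ←P0
  n5 'c': a→6
  n6 'ca': ·  ←P1

Failure links (BFS by depth):
  n1('b'): parent n0 fail=0; on 'b' 0 → fail=0;  out ∅∪∅=∅
  n5('c'): parent n0 fail=0; on 'c' 0 → fail=0;  out ∅∪∅=∅
  n2('ba'): parent n1 fail=0; on 'a' 0 → fail=0;  out ∅∪∅=∅
  n6('ca'): parent n5 fail=0; on 'a' 0 → fail=0;  out {1}∪∅={1}
  n3('baa'): parent n2 fail=0; on 'a' 0 → fail=0;  out ∅∪∅=∅
  n4('baac'): parent n3 fail=0; on 'c' 0 → fail=5;  out {0}∪∅={0}

Run:
[0] read 'd'  n0⇒n0
[1] read 'd'  n0⇒n0
[2] read 'c'  n0⇒n5
[3] read 'a'  n5⇒n6  → match P1@[2:3]
[4] read 'c'  n6⇒n5 (fail-walked)
[5] read 'a'  n5⇒n6  → match P1@[4:5]
[6] read 'b'  n6⇒n1 (fail-walked)
[7] read 'a'  n1⇒n2
[8] read 'b'  n2⇒n1 (fail-walked)
[9] read 'b'  n1⇒n1 (fail-walked)
[10] read 'd'  n1⇒n0 (fail-walked)
[11] read 'd'  n0⇒n0
[12] read 'a'  n0⇒n0
[13] read 'a'  n0⇒n0
[14] read 'a'  n0⇒n0
[15] read 'c'  n0⇒n5
[16] read 'c'  n5⇒n5 (fail-walked)
[17] read 'a'  n5⇒n6  → match P1@[16:17]
[18] read 'c'  n6⇒n5 (fail-walked)
[19] read 'a'  n5⇒n6  → match P1@[18:19]
[20] read 'd'  n6⇒n0 (fail-walked)
[21] read 'd'  n0⇒n0
[22] read 'b'  n0⇒n1
[23] read 'd'  n1⇒n0 (fail-walked)
[24] read 'b'  n0⇒n1
[25] read 'd'  n1⇒n0 (fail-walked)
[26] read 'a'  n0⇒n0
[27] read 'c'  n0⇒n5
[28] read 'a'  n5⇒n6  → match P1@[27:28]
[29] read 'c'  n6⇒n5 (fail-walked)
[30] read 'a'  n5⇒n6  → match P1@[29:30]
[31] read 'b'  n6⇒n1 (fail-walked)
[32] read 'a'  n1⇒n2
[33] read 'a'  n2⇒n3
[34] read 'c'  n3⇒n4  → match P0@[31:34]
[35] read 'c'  n4⇒n5 (fail-walked)
[36] read 'c'  n5⇒n5 (fail-walked)
[37] read 'c'  n5⇒n5 (fail-walked)
[38] read 'a'  n5⇒n6  → match P1@[37:38]
[39] read 'c'  n6⇒n5 (fail-walked)
[40] read 'a'  n5⇒n6  → match P1@[39:40]
[41] read 'c'  n6⇒n5 (fail-walked)
[42] read 'a'  n5⇒n6  → match P1@[41:42]
[43] read 'c'  n6⇒n5 (fail-walked)
[44] read 'a'  n5⇒n6  → match P1@[43:44]
[45] read 'd'  n6⇒n0 (fail-walked)
[46] read 'b'  n0⇒n1
[47] read 'b'  n1⇒n1 (fail-walked)
[48] read 'b'  n1⇒n1 (fail-walked)
[49] read 'a'  n1⇒n2
[50] read 'a'  n2⇒n3
[51] read 'c'  n3⇒n4  → match P0@[48:51]
[52] read 'b'  n4⇒n1 (fail-walked)
[53] read 'a'  n1⇒n2
[54] read 'a'  n2⇒n3
[55] read 'c'  n3⇒n4  → match P0@[52:55]
[56] read 'b'  n4⇒n1 (fail-walked)
[57] read 'b'  n1⇒n1 (fail-walked)
[58] read 'a'  n1⇒n2
[59] read 'a'  n2⇒n3
[60] read 'c'  n3⇒n4  → match P0@[57:60]
[61] read 'd'  n4⇒n0 (fail-walked)
[62] read 'b'  n0⇒n1
[63] read 'a'  n1⇒n2
[64] read 'a'  n2⇒n3
[65] read 'c'  n3⇒n4  → match P0@[62:65]
[66] read 'c'  n4⇒n5 (fail-walked)
[67] read 'b'  n5⇒n1 (fail-walked)
[68] read 'c'  n1⇒n5 (fail-walked)
[69] read 'b'  n5⇒n1 (fail-walked)
[70] read 'b'  n1⇒n1 (fail-walked)

All matches (sorted): [[3,1],[5,1],[17,1],[19,1],[28,1],[30,1],[34,0],[38,1],[40,1],[42,1],[44,1],[51,0],[55,0],[60,0],[65,0]]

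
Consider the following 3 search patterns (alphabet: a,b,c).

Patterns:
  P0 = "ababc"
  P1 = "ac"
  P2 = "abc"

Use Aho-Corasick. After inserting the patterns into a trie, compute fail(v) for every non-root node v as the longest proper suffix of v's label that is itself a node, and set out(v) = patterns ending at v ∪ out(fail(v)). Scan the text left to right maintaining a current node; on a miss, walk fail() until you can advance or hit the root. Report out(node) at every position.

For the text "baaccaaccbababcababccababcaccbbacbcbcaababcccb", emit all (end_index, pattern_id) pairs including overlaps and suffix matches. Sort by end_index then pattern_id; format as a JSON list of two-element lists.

Build:
Trie nodes:
  n0 'ε': a→1
  n1 'a': b→2 c→6
  n2 'ab': a→3 c→7
  n3 'aba': b→4
  n4 'abab': c→5
  n5 'ababc': ·  ←P0
  n6 'ac': ·  ←P1
  n7 'abc': ·  ←P2

Failure links (BFS by depth):
  n1('a'): parent n0 fail=0; on 'a' 0 → fail=0;  out ∅∪∅=∅
  n2('ab'): parent n1 fail=0; on 'b' 0 → fail=0;  out ∅∪∅=∅
  n6('ac'): parent n1 fail=0; on 'c' 0 → fail=0;  out {1}∪∅={1}
  n3('aba'): parent n2 fail=0; on 'a' 0 → fail=1;  out ∅∪∅=∅
  n7('abc'): parent n2 fail=0; on 'c' 0 → fail=0;  out {2}∪∅={2}
  n4('abab'): parent n3 fail=1; on 'b' 1 → fail=2;  out ∅∪∅=∅
  n5('ababc'): parent n4 fail=2; on 'c' 2 → fail=7;  out {0}∪{2}={0,2}

Text stream:
pos 0 'b': at 0
pos 1 'a': at 1
pos 2 'a': at 1 (fail-walked)
pos 3 'c': at 6  → match P1@[2:3]
pos 4 'c': at 0 (fail-walked)
pos 5 'a': at 1
pos 6 'a': at 1 (fail-walked)
pos 7 'c': at 6  → match P1@[6:7]
pos 8 'c': at 0 (fail-walked)
pos 9 'b': at 0
pos 10 'a': at 1
pos 11 'b': at 2
pos 12 'a': at 3
pos 13 'b': at 4
pos 14 'c': at 5  → match P0@[10:14],P2@[12:14]
pos 15 'a': at 1 (fail-walked)
pos 16 'b': at 2
pos 17 'a': at 3
pos 18 'b': at 4
pos 19 'c': at 5  → match P0@[15:19],P2@[17:19]
pos 20 'c': at 0 (fail-walked)
pos 21 'a': at 1
pos 22 'b': at 2
pos 23 'a': at 3
pos 24 'b': at 4
pos 25 'c': at 5  → match P0@[21:25],P2@[23:25]
pos 26 'a': at 1 (fail-walked)
pos 27 'c': at 6  → match P1@[26:27]
pos 28 'c': at 0 (fail-walked)
pos 29 'b': at 0
pos 30 'b': at 0
pos 31 'a': at 1
pos 32 'c': at 6  → match P1@[31:32]
pos 33 'b': at 0 (fail-walked)
pos 34 'c': at 0
pos 35 'b': at 0
pos 36 'c': at 0
pos 37 'a': at 1
pos 38 'a': at 1 (fail-walked)
pos 39 'b': at 2
pos 40 'a': at 3
pos 41 'b': at 4
pos 42 'c': at 5  → match P0@[38:42],P2@[40:42]
pos 43 'c': at 0 (fail-walked)
pos 44 'c': at 0
pos 45 'b': at 0

Result: [[3,1],[7,1],[14,0],[14,2],[19,0],[19,2],[25,0],[25,2],[27,1],[32,1],[42,0],[42,2]]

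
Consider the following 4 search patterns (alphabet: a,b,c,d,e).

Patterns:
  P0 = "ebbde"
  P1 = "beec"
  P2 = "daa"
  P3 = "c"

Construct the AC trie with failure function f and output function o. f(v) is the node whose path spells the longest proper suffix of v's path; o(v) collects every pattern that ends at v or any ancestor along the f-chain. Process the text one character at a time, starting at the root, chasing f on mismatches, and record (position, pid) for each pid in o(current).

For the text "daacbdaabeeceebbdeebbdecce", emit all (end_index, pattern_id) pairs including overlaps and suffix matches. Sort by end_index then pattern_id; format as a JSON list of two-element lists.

Construct AC machine:
Trie nodes:
  0='ε' goto b→6 c→13 d→10 e→1
  1='e' goto b→2
  2='eb' goto b→3
  3='ebb' goto d→4
  4='ebbd' goto e→5
  5='ebbde' goto ·  ←P0
  6='b' goto e→7
  7='be' goto e→8
  8='bee' goto c→9
  9='beec' goto ·  ←P1
  10='d' goto a→11
  11='da' goto a→12
  12='daa' goto ·  ←P2
  13='c' goto ·  ←P3

Failure links (BFS by depth):
  fail(1) 'e': from fail(0)=0 chase 'e': 0 ⇒ 0;  out=∅∪out(0)=∅
  fail(6) 'b': from fail(0)=0 chase 'b': 0 ⇒ 0;  out=∅∪out(0)=∅
  fail(10) 'd': from fail(0)=0 chase 'd': 0 ⇒ 0;  out=∅∪out(0)=∅
  fail(13) 'c': from fail(0)=0 chase 'c': 0 ⇒ 0;  out={3}∪out(0)={3}
  fail(2) 'eb': from fail(1)=0 chase 'b': 0 ⇒ 6;  out=∅∪out(6)=∅
  fail(7) 'be': from fail(6)=0 chase 'e': 0 ⇒ 1;  out=∅∪out(1)=∅
  fail(11) 'da': from fail(10)=0 chase 'a': 0 ⇒ 0;  out=∅∪out(0)=∅
  fail(3) 'ebb': from fail(2)=6 chase 'b': 6→0 ⇒ 6;  out=∅∪out(6)=∅
  fail(8) 'bee': from fail(7)=1 chase 'e': 1→0 ⇒ 1;  out=∅∪out(1)=∅
  fail(12) 'daa': from fail(11)=0 chase 'a': 0 ⇒ 0;  out={2}∪out(0)={2}
  fail(4) 'ebbd': from fail(3)=6 chase 'd': 6→0 ⇒ 10;  out=∅∪out(10)=∅
  fail(9) 'beec': from fail(8)=1 chase 'c': 1→0 ⇒ 13;  out={1}∪out(13)={1,3}
  fail(5) 'ebbde': from fail(4)=10 chase 'e': 10→0 ⇒ 1;  out={0}∪out(1)={0}

Scan:
[0] read 'd'  n0⇒n10
[1] read 'a'  n10⇒n11
[2] read 'a'  n11⇒n12  ** P2@[0:2]
[3] read 'c'  n12⇒n13 (fail-walked)  ** P3@[3:3]
[4] read 'b'  n13⇒n6 (fail-walked)
[5] read 'd'  n6⇒n10 (fail-walked)
[6] read 'a'  n10⇒n11
[7] read 'a'  n11⇒n12  ** P2@[5:7]
[8] read 'b'  n12⇒n6 (fail-walked)
[9] read 'e'  n6⇒n7
[10] read 'e'  n7⇒n8
[11] read 'c'  n8⇒n9  ** P1@[8:11],P3@[11:11]
[12] read 'e'  n9⇒n1 (fail-walked)
[13] read 'e'  n1⇒n1 (fail-walked)
[14] read 'b'  n1⇒n2
[15] read 'b'  n2⇒n3
[16] read 'd'  n3⇒n4
[17] read 'e'  n4⇒n5  ** P0@[13:17]
[18] read 'e'  n5⇒n1 (fail-walked)
[19] read 'b'  n1⇒n2
[20] read 'b'  n2⇒n3
[21] read 'd'  n3⇒n4
[22] read 'e'  n4⇒n5  ** P0@[18:22]
[23] read 'c'  n5⇒n13 (fail-walked)  ** P3@[23:23]
[24] read 'c'  n13⇒n13 (fail-walked)  ** P3@[24:24]
[25] read 'e'  n13⇒n1 (fail-walked)

Matches: [[2,2],[3,3],[7,2],[11,1],[11,3],[17,0],[22,0],[23,3],[24,3]]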